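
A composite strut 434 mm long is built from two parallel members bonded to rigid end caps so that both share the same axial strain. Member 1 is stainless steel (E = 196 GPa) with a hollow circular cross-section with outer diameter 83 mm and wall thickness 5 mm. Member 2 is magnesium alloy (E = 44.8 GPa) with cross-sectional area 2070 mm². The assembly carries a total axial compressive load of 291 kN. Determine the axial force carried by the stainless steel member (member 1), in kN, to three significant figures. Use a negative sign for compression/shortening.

-210 kN

A_1 = 1225 mm².
Equal strain + equilibrium ⇒ each member carries load in proportion to AE: A₁E₁ = 240100000 N, A₂E₂ = 92740000 N, ΣAE = 332900000 N.
F₁ = P·A₁E₁/ΣAE = -291000·240100000/332900000 = -209900 N.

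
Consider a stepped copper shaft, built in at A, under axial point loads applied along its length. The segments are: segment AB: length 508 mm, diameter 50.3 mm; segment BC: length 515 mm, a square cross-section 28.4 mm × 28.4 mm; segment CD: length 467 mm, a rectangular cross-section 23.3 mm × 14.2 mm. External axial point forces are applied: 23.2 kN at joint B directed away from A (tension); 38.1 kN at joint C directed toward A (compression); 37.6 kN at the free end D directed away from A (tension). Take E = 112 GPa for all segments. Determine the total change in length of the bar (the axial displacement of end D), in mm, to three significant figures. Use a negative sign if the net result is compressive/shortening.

Internal axial forces (sectioning from the free end, tension +): N_CD = 37.6 kN, N_BC = -0.5 kN, N_AB = 22.7 kN.
A_AB = 1987 mm².
A_BC = 806.6 mm².
A_CD = 330.9 mm².
δ_AB = 22700·508/(1987·112000) = 0.05181 mm
δ_BC = -500·515/(806.6·112000) = -0.002851 mm
δ_CD = 37600·467/(330.9·112000) = 0.4739 mm
δ = Σδ_i = 0.5228 mm.

0.523 mm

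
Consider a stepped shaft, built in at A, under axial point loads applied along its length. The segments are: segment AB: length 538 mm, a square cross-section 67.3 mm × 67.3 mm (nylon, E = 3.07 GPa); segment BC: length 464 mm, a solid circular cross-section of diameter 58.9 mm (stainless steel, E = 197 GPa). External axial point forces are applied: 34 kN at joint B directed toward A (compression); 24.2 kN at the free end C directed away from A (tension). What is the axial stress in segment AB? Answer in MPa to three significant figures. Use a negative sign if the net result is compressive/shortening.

-2.16 MPa

Internal axial forces (sectioning from the free end, tension +): N_BC = 24.2 kN, N_AB = -9.8 kN.
A_AB = 4529 mm².
σ_AB = N_AB/A_AB = -9800/4529 = -2.164 MPa.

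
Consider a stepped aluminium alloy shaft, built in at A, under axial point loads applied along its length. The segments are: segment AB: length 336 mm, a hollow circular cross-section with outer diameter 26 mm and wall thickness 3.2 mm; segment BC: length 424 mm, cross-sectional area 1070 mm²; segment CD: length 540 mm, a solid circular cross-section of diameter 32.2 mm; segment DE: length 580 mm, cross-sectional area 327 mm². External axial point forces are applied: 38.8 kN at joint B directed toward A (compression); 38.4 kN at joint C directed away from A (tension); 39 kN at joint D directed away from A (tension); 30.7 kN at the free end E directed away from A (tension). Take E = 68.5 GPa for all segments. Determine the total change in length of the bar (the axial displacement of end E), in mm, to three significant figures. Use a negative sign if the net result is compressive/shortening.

Internal axial forces (sectioning from the free end, tension +): N_DE = 30.7 kN, N_CD = 69.7 kN, N_BC = 108.1 kN, N_AB = 69.3 kN.
A_AB = 229.2 mm².
A_CD = 814.3 mm².
δ_AB = 69300·336/(229.2·68500) = 1.483 mm
δ_BC = 108100·424/(1070·68500) = 0.6253 mm
δ_CD = 69700·540/(814.3·68500) = 0.6747 mm
δ_DE = 30700·580/(327·68500) = 0.7949 mm
δ = Σδ_i = 3.578 mm.

3.58 mm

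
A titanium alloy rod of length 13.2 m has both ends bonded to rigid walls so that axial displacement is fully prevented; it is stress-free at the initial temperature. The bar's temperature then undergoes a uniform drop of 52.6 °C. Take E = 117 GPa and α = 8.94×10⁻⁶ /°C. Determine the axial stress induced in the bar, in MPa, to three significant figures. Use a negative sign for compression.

Free thermal expansion αLΔT = 8.94e-6 · 13200 · -52.6 = -6.207 mm.
The walls impose strain ε = −(-6.207)/13200 = 4.7024e-04; σ = Eε = 117000 · 4.7024e-04 = 55.02 MPa.

55.0 MPa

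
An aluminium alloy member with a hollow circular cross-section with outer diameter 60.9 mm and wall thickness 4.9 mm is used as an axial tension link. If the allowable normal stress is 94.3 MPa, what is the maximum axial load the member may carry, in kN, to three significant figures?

81.3 kN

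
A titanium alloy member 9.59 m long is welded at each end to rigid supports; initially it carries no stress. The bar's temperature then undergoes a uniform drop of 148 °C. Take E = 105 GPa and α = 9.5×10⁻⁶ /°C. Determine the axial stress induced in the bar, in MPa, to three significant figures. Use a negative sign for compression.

148 MPa

Free thermal expansion αLΔT = 9.5e-6 · 9590 · -148 = -13.48 mm.
The walls impose strain ε = −(-13.48)/9590 = 1.4060e-03; σ = Eε = 105000 · 1.4060e-03 = 147.6 MPa.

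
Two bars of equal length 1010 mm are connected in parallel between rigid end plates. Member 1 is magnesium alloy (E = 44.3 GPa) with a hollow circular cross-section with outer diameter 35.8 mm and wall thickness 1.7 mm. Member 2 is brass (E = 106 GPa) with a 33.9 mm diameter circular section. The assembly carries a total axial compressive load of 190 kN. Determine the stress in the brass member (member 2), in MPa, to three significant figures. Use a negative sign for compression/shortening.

-194 MPa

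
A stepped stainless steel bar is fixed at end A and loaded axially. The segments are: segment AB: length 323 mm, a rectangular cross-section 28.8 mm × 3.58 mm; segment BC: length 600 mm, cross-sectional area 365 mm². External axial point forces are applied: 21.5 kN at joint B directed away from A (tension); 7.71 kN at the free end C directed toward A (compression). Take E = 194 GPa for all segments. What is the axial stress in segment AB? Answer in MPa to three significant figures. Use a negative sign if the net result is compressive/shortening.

134 MPa

Internal axial forces (sectioning from the free end, tension +): N_BC = -7.71 kN, N_AB = 13.79 kN.
A_AB = 103.1 mm².
σ_AB = N_AB/A_AB = 13790/103.1 = 133.7 MPa.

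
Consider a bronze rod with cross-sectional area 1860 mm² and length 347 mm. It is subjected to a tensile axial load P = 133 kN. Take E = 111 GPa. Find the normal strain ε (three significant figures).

6.44e-04

σ = N/A = 71.51 MPa; ε = σ/E = 71.51/111000 = 6.442e-04.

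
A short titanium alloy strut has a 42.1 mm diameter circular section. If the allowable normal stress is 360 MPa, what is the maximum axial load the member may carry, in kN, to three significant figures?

501 kN

A = 1392 mm².
P_max = σ_allow · A = 360 · 1392 = 501100 N = 501.1 kN.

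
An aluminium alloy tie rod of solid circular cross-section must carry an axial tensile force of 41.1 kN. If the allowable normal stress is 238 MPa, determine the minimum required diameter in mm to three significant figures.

Required area A ≥ P/σ_allow = 41100/238 = 172.7 mm².
For a solid circular section, d ≥ √(4A/π) = 14.83 mm.

14.8 mm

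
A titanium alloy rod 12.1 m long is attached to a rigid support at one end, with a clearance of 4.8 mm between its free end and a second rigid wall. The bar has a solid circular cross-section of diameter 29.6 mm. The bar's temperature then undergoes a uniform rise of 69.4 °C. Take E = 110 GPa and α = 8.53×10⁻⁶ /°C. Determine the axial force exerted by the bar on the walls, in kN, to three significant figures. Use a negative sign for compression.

-14.8 kN

Free thermal expansion αLΔT = 8.53e-6 · 12100 · 69.4 = 7.163 mm.
The walls engage after the gap closes; constrained expansion = 7.163 − 4.8 = 2.363 mm.
The walls impose strain ε = −(2.363)/12100 = -1.9529e-04; σ = Eε = 110000 · -1.9529e-04 = -21.48 MPa.
Wall reaction R = σ·A = -21.48·688.1 = -14780 N = -14.78 kN.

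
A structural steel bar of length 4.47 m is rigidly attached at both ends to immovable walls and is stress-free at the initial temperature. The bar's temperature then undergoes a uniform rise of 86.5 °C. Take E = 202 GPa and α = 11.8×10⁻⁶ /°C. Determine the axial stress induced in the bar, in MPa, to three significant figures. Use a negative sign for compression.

Free thermal expansion αLΔT = 11.8e-6 · 4470 · 86.5 = 4.563 mm.
The walls impose strain ε = −(4.563)/4470 = -1.0207e-03; σ = Eε = 202000 · -1.0207e-03 = -206.2 MPa.

-206 MPa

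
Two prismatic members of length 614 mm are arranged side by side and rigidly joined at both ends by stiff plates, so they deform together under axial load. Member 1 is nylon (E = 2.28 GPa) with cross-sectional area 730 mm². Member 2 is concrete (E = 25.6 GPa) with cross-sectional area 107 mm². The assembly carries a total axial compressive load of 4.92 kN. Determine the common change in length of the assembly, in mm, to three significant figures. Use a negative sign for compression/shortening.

-0.686 mm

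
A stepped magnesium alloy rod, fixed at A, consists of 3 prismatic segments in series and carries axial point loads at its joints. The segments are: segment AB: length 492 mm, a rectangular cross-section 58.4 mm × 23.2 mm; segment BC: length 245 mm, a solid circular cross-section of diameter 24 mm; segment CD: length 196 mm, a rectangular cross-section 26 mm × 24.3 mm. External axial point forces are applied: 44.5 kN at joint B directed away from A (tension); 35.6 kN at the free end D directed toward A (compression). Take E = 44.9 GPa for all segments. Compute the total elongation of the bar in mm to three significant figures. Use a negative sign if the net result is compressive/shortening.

-0.603 mm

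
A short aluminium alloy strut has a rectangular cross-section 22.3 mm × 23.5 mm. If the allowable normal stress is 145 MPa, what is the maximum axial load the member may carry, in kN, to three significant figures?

76.0 kN

A = 524.1 mm².
P_max = σ_allow · A = 145 · 524.1 = 75990 N = 75.99 kN.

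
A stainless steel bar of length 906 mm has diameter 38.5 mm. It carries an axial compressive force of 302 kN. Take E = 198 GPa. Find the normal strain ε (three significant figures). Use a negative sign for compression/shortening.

-0.00131

A = 1164 mm².
σ = N/A = -259.4 MPa; ε = σ/E = -259.4/198000 = -1.310e-03.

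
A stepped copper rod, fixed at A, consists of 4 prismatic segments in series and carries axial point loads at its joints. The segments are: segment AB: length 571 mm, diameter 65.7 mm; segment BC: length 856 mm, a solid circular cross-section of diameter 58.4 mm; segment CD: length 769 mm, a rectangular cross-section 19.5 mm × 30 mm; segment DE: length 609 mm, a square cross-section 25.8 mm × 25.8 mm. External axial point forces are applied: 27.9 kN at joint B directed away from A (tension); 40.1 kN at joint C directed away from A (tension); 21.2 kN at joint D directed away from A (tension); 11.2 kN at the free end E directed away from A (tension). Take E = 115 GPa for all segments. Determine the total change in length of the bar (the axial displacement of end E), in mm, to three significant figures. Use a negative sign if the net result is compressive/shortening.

0.808 mm

Internal axial forces (sectioning from the free end, tension +): N_DE = 11.2 kN, N_CD = 32.4 kN, N_BC = 72.5 kN, N_AB = 100.4 kN.
A_AB = 3390 mm².
A_BC = 2679 mm².
A_CD = 585 mm².
A_DE = 665.6 mm².
δ_AB = 100400·571/(3390·115000) = 0.147 mm
δ_BC = 72500·856/(2679·115000) = 0.2015 mm
δ_CD = 32400·769/(585·115000) = 0.3704 mm
δ_DE = 11200·609/(665.6·115000) = 0.0891 mm
δ = Σδ_i = 0.808 mm.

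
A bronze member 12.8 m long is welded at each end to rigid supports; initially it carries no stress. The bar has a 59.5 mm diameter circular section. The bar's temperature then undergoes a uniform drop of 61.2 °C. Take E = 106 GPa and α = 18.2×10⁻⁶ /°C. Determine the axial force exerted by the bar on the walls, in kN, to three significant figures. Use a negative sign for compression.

Free thermal expansion αLΔT = 18.2e-6 · 12800 · -61.2 = -14.26 mm.
The walls impose strain ε = −(-14.26)/12800 = 1.1138e-03; σ = Eε = 106000 · 1.1138e-03 = 118.1 MPa.
Wall reaction R = σ·A = 118.1·2781 = 328300 N = 328.3 kN.

328 kN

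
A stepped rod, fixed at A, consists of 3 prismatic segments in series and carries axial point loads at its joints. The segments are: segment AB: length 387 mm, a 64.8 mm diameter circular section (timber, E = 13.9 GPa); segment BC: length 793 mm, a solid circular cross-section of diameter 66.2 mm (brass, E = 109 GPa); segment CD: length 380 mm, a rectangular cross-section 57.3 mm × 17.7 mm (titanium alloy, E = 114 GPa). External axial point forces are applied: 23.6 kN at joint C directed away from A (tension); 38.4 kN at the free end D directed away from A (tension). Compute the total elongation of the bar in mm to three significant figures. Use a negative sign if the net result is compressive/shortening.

0.781 mm

Internal axial forces (sectioning from the free end, tension +): N_CD = 38.4 kN, N_BC = 62 kN, N_AB = 62 kN.
A_AB = 3298 mm².
A_BC = 3442 mm².
A_CD = 1014 mm².
δ_AB = 62000·387/(3298·13900) = 0.5234 mm
δ_BC = 62000·793/(3442·109000) = 0.131 mm
δ_CD = 38400·380/(1014·114000) = 0.1262 mm
δ = Σδ_i = 0.7807 mm.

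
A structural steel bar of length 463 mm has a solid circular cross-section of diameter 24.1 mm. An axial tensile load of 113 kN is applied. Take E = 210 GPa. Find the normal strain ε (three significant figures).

A = 456.2 mm².
σ = N/A = 247.7 MPa; ε = σ/E = 247.7/210000 = 1.180e-03.

0.00118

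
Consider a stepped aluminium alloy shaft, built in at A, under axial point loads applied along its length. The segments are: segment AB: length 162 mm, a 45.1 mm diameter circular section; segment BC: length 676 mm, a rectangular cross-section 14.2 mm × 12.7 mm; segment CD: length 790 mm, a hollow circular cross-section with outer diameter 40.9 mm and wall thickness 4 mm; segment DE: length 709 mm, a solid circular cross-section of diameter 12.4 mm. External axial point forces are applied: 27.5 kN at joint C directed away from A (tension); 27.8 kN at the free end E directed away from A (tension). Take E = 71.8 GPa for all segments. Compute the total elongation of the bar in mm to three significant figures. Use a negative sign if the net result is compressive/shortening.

5.90 mm

Internal axial forces (sectioning from the free end, tension +): N_DE = 27.8 kN, N_CD = 27.8 kN, N_BC = 55.3 kN, N_AB = 55.3 kN.
A_AB = 1598 mm².
A_BC = 180.3 mm².
A_CD = 463.7 mm².
A_DE = 120.8 mm².
δ_AB = 55300·162/(1598·71800) = 0.0781 mm
δ_BC = 55300·676/(180.3·71800) = 2.887 mm
δ_CD = 27800·790/(463.7·71800) = 0.6596 mm
δ_DE = 27800·709/(120.8·71800) = 2.273 mm
δ = Σδ_i = 5.898 mm.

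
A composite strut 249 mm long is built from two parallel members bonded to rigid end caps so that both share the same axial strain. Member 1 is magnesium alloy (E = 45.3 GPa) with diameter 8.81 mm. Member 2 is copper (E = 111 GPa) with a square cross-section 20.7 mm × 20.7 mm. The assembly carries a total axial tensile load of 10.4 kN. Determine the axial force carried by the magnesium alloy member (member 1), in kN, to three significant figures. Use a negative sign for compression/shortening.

A_1 = 60.96 mm².
A_2 = 428.5 mm².
Equal strain + equilibrium ⇒ each member carries load in proportion to AE: A₁E₁ = 2761000 N, A₂E₂ = 47560000 N, ΣAE = 50320000 N.
F₁ = P·A₁E₁/ΣAE = 10400·2761000/50320000 = 570.7 N.

0.571 kN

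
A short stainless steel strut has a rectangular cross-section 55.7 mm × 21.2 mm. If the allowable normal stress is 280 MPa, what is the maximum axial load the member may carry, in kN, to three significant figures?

331 kN

A = 1181 mm².
P_max = σ_allow · A = 280 · 1181 = 330600 N = 330.6 kN.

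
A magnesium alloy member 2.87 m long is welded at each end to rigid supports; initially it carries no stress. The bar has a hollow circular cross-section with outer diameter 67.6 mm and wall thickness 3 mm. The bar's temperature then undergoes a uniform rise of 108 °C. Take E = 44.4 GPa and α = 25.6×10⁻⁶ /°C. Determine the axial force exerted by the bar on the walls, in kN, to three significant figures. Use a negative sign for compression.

Free thermal expansion αLΔT = 25.6e-6 · 2870 · 108 = 7.935 mm.
The walls impose strain ε = −(7.935)/2870 = -2.7648e-03; σ = Eε = 44400 · -2.7648e-03 = -122.8 MPa.
Wall reaction R = σ·A = -122.8·608.8 = -74740 N = -74.74 kN.

-74.7 kN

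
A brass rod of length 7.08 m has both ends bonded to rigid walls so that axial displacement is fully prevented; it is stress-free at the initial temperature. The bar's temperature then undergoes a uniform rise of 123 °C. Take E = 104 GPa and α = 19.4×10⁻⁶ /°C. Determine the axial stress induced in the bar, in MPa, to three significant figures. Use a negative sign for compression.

-248 MPa

Free thermal expansion αLΔT = 19.4e-6 · 7080 · 123 = 16.89 mm.
The walls impose strain ε = −(16.89)/7080 = -2.3862e-03; σ = Eε = 104000 · -2.3862e-03 = -248.2 MPa.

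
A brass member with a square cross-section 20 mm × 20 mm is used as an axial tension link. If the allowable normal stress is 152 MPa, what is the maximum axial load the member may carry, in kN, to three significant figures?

A = 400 mm².
P_max = σ_allow · A = 152 · 400 = 60800 N = 60.8 kN.

60.8 kN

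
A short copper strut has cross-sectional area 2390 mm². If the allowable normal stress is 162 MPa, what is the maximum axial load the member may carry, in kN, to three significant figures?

P_max = σ_allow · A = 162 · 2390 = 387200 N = 387.2 kN.

387 kN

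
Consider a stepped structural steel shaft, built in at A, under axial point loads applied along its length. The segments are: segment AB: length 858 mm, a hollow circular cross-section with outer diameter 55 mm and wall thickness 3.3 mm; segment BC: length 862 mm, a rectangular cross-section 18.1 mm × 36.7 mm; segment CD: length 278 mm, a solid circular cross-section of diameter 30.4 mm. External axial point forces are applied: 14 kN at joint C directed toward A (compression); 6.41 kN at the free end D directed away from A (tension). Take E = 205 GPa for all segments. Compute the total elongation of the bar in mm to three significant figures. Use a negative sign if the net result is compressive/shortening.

Internal axial forces (sectioning from the free end, tension +): N_CD = 6.41 kN, N_BC = -7.59 kN, N_AB = -7.59 kN.
A_AB = 536 mm².
A_BC = 664.3 mm².
A_CD = 725.8 mm².
δ_AB = -7590·858/(536·205000) = -0.05927 mm
δ_BC = -7590·862/(664.3·205000) = -0.04805 mm
δ_CD = 6410·278/(725.8·205000) = 0.01198 mm
δ = Σδ_i = -0.09534 mm.

-0.0953 mm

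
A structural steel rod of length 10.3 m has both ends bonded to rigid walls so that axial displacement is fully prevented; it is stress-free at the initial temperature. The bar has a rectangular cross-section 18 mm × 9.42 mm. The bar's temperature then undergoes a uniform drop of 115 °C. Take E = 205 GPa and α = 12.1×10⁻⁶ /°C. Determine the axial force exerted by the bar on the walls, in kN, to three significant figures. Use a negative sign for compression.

Free thermal expansion αLΔT = 12.1e-6 · 10300 · -115 = -14.33 mm.
The walls impose strain ε = −(-14.33)/10300 = 1.3915e-03; σ = Eε = 205000 · 1.3915e-03 = 285.3 MPa.
Wall reaction R = σ·A = 285.3·169.6 = 48370 N = 48.37 kN.

48.4 kN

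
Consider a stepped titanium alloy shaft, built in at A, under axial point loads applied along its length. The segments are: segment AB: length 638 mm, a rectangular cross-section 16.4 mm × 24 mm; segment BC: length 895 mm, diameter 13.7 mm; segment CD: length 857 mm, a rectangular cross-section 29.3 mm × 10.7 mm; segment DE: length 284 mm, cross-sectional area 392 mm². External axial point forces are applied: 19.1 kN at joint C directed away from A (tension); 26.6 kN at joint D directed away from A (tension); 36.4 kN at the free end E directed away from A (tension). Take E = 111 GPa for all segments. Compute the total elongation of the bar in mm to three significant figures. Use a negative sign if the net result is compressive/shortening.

7.48 mm

Internal axial forces (sectioning from the free end, tension +): N_DE = 36.4 kN, N_CD = 63 kN, N_BC = 82.1 kN, N_AB = 82.1 kN.
A_AB = 393.6 mm².
A_BC = 147.4 mm².
A_CD = 313.5 mm².
δ_AB = 82100·638/(393.6·111000) = 1.199 mm
δ_BC = 82100·895/(147.4·111000) = 4.491 mm
δ_CD = 63000·857/(313.5·111000) = 1.551 mm
δ_DE = 36400·284/(392·111000) = 0.2376 mm
δ = Σδ_i = 7.479 mm.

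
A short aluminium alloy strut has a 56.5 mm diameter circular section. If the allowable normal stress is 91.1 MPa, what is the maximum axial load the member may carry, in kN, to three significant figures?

A = 2507 mm².
P_max = σ_allow · A = 91.1 · 2507 = 228400 N = 228.4 kN.

228 kN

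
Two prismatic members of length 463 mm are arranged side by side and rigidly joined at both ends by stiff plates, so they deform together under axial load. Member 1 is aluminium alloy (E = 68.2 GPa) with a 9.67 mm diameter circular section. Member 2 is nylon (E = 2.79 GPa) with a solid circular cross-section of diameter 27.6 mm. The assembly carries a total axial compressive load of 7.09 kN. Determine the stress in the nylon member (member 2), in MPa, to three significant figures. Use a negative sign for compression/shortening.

A_1 = 73.44 mm².
A_2 = 598.3 mm².
Equal strain + equilibrium ⇒ each member carries load in proportion to AE: A₁E₁ = 5009000 N, A₂E₂ = 1669000 N, ΣAE = 6678000 N.
σ₂ = P·E₂/ΣAE = -7090·2790/6678000 = -2.962 MPa.

-2.96 MPa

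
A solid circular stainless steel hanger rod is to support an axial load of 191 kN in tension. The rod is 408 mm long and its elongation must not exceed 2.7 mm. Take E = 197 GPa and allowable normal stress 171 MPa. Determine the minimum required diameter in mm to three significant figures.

37.7 mm

Required area A ≥ P/σ_allow = 191000/171 = 1117 mm².
For a solid circular section, d ≥ √(4A/π) = 37.71 mm.
Elongation limit: A ≥ PL/(Eδ_allow) = 191000·408/(197000·2.7) = 146.5 mm² ⇒ d ≥ 13.66 mm.
The stress limit governs.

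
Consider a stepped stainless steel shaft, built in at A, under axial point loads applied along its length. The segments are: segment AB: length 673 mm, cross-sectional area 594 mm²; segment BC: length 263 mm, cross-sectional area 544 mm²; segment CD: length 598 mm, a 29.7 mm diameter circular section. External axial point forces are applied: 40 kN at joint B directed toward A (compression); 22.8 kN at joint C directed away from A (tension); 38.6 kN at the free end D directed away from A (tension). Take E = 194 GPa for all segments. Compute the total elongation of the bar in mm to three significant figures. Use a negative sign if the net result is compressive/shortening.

Internal axial forces (sectioning from the free end, tension +): N_CD = 38.6 kN, N_BC = 61.4 kN, N_AB = 21.4 kN.
A_CD = 692.8 mm².
δ_AB = 21400·673/(594·194000) = 0.125 mm
δ_BC = 61400·263/(544·194000) = 0.153 mm
δ_CD = 38600·598/(692.8·194000) = 0.1717 mm
δ = Σδ_i = 0.4497 mm.

0.450 mm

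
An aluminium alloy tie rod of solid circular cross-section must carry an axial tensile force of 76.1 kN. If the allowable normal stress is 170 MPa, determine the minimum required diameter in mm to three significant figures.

Required area A ≥ P/σ_allow = 76100/170 = 447.6 mm².
For a solid circular section, d ≥ √(4A/π) = 23.87 mm.

23.9 mm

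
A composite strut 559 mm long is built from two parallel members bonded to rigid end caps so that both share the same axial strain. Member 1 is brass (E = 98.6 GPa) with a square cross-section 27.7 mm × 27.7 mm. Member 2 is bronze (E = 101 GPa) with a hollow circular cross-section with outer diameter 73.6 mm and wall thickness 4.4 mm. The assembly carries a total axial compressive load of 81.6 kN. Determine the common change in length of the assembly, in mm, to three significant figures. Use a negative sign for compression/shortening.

-0.265 mm

A_1 = 767.3 mm².
A_2 = 956.6 mm².
Equal strain + equilibrium ⇒ each member carries load in proportion to AE: A₁E₁ = 75650000 N, A₂E₂ = 96610000 N, ΣAE = 172300000 N.
δ = PL/ΣAE = -81600·559/172300000 = -0.2648 mm.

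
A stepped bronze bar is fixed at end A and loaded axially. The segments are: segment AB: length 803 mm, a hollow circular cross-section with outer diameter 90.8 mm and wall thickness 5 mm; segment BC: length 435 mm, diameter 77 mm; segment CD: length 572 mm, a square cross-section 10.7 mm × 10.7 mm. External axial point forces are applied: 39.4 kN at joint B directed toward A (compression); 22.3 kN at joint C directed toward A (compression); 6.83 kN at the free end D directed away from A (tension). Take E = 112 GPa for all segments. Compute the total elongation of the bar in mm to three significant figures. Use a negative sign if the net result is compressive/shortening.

Internal axial forces (sectioning from the free end, tension +): N_CD = 6.83 kN, N_BC = -15.47 kN, N_AB = -54.87 kN.
A_AB = 1348 mm².
A_BC = 4657 mm².
A_CD = 114.5 mm².
δ_AB = -54870·803/(1348·112000) = -0.2919 mm
δ_BC = -15470·435/(4657·112000) = -0.0129 mm
δ_CD = 6830·572/(114.5·112000) = 0.3047 mm
δ = Σδ_i = -0.0001261 mm.

-1.26e-04 mm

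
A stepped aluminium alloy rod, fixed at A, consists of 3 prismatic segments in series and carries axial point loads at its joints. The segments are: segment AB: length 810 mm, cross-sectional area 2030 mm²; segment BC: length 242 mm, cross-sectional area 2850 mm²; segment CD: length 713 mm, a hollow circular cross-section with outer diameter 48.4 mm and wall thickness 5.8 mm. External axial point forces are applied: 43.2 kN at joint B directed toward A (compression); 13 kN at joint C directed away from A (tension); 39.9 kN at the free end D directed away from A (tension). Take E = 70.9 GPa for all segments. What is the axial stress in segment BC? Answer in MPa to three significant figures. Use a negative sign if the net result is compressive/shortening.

18.6 MPa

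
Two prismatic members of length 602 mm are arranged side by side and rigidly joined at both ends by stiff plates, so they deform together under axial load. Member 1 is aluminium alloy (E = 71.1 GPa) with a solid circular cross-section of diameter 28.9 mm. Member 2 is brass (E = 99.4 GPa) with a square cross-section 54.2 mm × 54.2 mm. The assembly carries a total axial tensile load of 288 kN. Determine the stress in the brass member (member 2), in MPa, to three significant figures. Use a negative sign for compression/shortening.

84.5 MPa

A_1 = 656 mm².
A_2 = 2938 mm².
Equal strain + equilibrium ⇒ each member carries load in proportion to AE: A₁E₁ = 46640000 N, A₂E₂ = 292000000 N, ΣAE = 338600000 N.
σ₂ = P·E₂/ΣAE = 288000·99400/338600000 = 84.54 MPa.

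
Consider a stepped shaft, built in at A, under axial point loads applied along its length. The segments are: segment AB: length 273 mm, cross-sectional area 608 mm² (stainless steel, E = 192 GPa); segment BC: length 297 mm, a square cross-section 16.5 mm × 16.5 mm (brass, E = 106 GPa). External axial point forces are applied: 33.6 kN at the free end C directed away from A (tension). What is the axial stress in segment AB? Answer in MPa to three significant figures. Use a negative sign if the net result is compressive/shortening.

Internal axial forces (sectioning from the free end, tension +): N_BC = 33.6 kN, N_AB = 33.6 kN.
σ_AB = N_AB/A_AB = 33600/608 = 55.26 MPa.

55.3 MPa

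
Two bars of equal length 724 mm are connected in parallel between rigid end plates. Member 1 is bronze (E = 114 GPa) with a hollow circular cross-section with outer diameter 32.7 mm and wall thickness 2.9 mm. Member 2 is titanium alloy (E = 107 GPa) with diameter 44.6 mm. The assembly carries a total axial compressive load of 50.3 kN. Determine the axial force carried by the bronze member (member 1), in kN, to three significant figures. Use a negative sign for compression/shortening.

A_1 = 271.5 mm².
A_2 = 1562 mm².
Equal strain + equilibrium ⇒ each member carries load in proportion to AE: A₁E₁ = 30950000 N, A₂E₂ = 167200000 N, ΣAE = 198100000 N.
F₁ = P·A₁E₁/ΣAE = -50300·30950000/198100000 = -7858 N.

-7.86 kN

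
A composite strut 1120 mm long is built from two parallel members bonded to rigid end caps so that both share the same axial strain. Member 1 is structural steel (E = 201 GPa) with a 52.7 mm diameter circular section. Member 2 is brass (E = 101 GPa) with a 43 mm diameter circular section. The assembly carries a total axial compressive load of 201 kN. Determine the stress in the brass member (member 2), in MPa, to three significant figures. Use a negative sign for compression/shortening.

-34.7 MPa

A_1 = 2181 mm².
A_2 = 1452 mm².
Equal strain + equilibrium ⇒ each member carries load in proportion to AE: A₁E₁ = 438400000 N, A₂E₂ = 146700000 N, ΣAE = 585100000 N.
σ₂ = P·E₂/ΣAE = -201000·101000/585100000 = -34.7 MPa.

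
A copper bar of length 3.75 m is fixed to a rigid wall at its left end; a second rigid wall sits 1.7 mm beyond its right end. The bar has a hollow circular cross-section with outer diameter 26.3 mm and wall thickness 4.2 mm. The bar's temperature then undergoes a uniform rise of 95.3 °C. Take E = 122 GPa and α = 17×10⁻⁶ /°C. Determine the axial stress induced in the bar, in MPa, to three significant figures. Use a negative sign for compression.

-142 MPa

Free thermal expansion αLΔT = 17e-6 · 3750 · 95.3 = 6.075 mm.
The walls engage after the gap closes; constrained expansion = 6.075 − 1.7 = 4.375 mm.
The walls impose strain ε = −(4.375)/3750 = -1.1668e-03; σ = Eε = 122000 · -1.1668e-03 = -142.3 MPa.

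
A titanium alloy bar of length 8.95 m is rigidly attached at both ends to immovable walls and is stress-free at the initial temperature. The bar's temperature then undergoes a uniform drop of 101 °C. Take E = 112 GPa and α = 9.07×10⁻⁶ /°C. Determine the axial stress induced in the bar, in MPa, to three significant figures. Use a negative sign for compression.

Free thermal expansion αLΔT = 9.07e-6 · 8950 · -101 = -8.199 mm.
The walls impose strain ε = −(-8.199)/8950 = 9.1607e-04; σ = Eε = 112000 · 9.1607e-04 = 102.6 MPa.

103 MPa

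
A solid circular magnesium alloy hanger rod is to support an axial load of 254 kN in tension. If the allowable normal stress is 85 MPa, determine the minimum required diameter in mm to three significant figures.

61.7 mm

Required area A ≥ P/σ_allow = 254000/85 = 2988 mm².
For a solid circular section, d ≥ √(4A/π) = 61.68 mm.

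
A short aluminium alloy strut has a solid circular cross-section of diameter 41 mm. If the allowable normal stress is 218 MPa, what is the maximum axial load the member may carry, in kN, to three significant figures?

288 kN

A = 1320 mm².
P_max = σ_allow · A = 218 · 1320 = 287800 N = 287.8 kN.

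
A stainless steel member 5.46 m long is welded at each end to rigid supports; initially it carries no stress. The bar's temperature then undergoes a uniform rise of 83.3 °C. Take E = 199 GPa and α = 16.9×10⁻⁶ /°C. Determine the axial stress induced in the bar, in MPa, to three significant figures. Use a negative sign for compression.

-280 MPa

Free thermal expansion αLΔT = 16.9e-6 · 5460 · 83.3 = 7.686 mm.
The walls impose strain ε = −(7.686)/5460 = -1.4078e-03; σ = Eε = 199000 · -1.4078e-03 = -280.1 MPa.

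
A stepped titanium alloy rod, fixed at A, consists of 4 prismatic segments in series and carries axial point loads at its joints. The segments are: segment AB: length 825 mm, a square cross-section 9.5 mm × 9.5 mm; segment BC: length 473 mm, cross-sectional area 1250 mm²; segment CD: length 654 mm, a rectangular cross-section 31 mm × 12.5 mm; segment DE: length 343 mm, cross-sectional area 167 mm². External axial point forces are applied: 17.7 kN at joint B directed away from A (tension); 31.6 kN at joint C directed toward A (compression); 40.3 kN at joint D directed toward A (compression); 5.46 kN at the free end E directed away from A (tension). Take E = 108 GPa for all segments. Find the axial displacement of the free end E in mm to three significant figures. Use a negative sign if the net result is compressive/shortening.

Internal axial forces (sectioning from the free end, tension +): N_DE = 5.46 kN, N_CD = -34.84 kN, N_BC = -66.44 kN, N_AB = -48.74 kN.
A_AB = 90.25 mm².
A_CD = 387.5 mm².
δ_AB = -48740·825/(90.25·108000) = -4.125 mm
δ_BC = -66440·473/(1250·108000) = -0.2328 mm
δ_CD = -34840·654/(387.5·108000) = -0.5445 mm
δ_DE = 5460·343/(167·108000) = 0.1038 mm
δ = Σδ_i = -4.799 mm.

-4.80 mm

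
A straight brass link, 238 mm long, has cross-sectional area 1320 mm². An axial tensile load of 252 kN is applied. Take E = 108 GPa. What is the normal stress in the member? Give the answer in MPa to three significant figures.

191 MPa

σ = N/A = 252000/1320 = 190.9 MPa.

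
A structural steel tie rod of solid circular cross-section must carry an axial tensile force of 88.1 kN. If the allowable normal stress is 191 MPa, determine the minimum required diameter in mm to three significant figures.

24.2 mm

Required area A ≥ P/σ_allow = 88100/191 = 461.3 mm².
For a solid circular section, d ≥ √(4A/π) = 24.23 mm.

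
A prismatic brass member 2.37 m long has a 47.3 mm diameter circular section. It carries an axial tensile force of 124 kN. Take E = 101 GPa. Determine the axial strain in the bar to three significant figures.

6.99e-04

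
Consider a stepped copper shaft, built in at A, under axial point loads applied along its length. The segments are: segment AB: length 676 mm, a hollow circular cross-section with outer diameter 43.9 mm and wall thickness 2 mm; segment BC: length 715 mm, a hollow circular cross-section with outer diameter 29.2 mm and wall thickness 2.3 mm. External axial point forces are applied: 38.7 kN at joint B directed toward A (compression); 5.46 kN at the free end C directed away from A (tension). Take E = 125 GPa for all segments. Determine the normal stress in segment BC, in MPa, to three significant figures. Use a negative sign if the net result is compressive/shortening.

28.1 MPa

Internal axial forces (sectioning from the free end, tension +): N_BC = 5.46 kN, N_AB = -33.24 kN.
A_BC = 194.4 mm².
σ_BC = N_BC/A_BC = 5460/194.4 = 28.09 MPa.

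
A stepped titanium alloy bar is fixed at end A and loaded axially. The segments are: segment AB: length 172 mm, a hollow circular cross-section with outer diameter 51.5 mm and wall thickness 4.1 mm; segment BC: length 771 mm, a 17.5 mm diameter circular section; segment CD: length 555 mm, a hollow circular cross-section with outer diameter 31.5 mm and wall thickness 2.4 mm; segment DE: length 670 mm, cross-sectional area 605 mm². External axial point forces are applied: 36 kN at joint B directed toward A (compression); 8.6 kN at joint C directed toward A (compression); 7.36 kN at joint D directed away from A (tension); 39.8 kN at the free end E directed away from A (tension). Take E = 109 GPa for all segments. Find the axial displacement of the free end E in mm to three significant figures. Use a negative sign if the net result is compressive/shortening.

Internal axial forces (sectioning from the free end, tension +): N_DE = 39.8 kN, N_CD = 47.16 kN, N_BC = 38.56 kN, N_AB = 2.56 kN.
A_AB = 610.5 mm².
A_BC = 240.5 mm².
A_CD = 219.4 mm².
δ_AB = 2560·172/(610.5·109000) = 0.006617 mm
δ_BC = 38560·771/(240.5·109000) = 1.134 mm
δ_CD = 47160·555/(219.4·109000) = 1.094 mm
δ_DE = 39800·670/(605·109000) = 0.4044 mm
δ = Σδ_i = 2.639 mm.

2.64 mm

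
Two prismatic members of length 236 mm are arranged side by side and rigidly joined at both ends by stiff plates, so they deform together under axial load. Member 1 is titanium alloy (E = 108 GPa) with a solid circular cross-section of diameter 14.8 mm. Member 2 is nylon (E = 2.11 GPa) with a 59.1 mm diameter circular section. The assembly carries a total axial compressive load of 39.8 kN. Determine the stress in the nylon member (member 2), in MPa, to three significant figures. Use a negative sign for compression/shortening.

-3.45 MPa

A_1 = 172 mm².
A_2 = 2743 mm².
Equal strain + equilibrium ⇒ each member carries load in proportion to AE: A₁E₁ = 18580000 N, A₂E₂ = 5788000 N, ΣAE = 24370000 N.
σ₂ = P·E₂/ΣAE = -39800·2110/24370000 = -3.446 MPa.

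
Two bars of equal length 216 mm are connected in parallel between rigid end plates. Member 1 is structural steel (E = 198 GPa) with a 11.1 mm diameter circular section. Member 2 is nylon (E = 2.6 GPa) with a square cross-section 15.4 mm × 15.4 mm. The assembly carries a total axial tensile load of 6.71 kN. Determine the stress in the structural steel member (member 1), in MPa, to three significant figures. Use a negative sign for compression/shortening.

A_1 = 96.77 mm².
A_2 = 237.2 mm².
Equal strain + equilibrium ⇒ each member carries load in proportion to AE: A₁E₁ = 19160000 N, A₂E₂ = 616600 N, ΣAE = 19780000 N.
σ₁ = P·E₁/ΣAE = 6710·198000/19780000 = 67.18 MPa.

67.2 MPa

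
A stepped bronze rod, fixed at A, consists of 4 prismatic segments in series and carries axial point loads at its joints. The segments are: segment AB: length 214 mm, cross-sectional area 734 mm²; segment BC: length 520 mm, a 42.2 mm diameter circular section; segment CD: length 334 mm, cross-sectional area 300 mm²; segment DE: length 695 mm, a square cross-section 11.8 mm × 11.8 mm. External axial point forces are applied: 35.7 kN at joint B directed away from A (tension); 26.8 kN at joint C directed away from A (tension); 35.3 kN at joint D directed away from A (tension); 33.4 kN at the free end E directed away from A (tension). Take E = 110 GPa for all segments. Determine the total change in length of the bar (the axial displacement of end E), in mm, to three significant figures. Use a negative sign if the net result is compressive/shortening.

2.88 mm

Internal axial forces (sectioning from the free end, tension +): N_DE = 33.4 kN, N_CD = 68.7 kN, N_BC = 95.5 kN, N_AB = 131.2 kN.
A_BC = 1399 mm².
A_DE = 139.2 mm².
δ_AB = 131200·214/(734·110000) = 0.3477 mm
δ_BC = 95500·520/(1399·110000) = 0.3228 mm
δ_CD = 68700·334/(300·110000) = 0.6953 mm
δ_DE = 33400·695/(139.2·110000) = 1.516 mm
δ = Σδ_i = 2.881 mm.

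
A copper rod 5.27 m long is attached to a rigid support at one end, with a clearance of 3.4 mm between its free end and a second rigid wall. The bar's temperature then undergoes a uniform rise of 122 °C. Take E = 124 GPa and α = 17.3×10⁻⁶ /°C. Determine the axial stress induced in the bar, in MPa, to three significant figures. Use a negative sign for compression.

Free thermal expansion αLΔT = 17.3e-6 · 5270 · 122 = 11.12 mm.
The walls engage after the gap closes; constrained expansion = 11.12 − 3.4 = 7.723 mm.
The walls impose strain ε = −(7.723)/5270 = -1.4654e-03; σ = Eε = 124000 · -1.4654e-03 = -181.7 MPa.

-182 MPa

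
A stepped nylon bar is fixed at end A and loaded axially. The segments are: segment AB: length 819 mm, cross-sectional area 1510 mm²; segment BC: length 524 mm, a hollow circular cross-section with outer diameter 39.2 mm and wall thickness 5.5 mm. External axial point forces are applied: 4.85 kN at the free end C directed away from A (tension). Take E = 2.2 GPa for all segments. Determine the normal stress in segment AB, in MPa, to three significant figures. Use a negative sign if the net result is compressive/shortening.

Internal axial forces (sectioning from the free end, tension +): N_BC = 4.85 kN, N_AB = 4.85 kN.
σ_AB = N_AB/A_AB = 4850/1510 = 3.212 MPa.

3.21 MPa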